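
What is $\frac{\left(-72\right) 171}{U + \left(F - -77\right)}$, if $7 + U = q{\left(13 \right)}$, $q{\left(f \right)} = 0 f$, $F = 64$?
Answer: $- \frac{6156}{67} \approx -91.881$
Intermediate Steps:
$q{\left(f \right)} = 0$
$U = -7$ ($U = -7 + 0 = -7$)
$\frac{\left(-72\right) 171}{U + \left(F - -77\right)} = \frac{\left(-72\right) 171}{-7 + \left(64 - -77\right)} = - \frac{12312}{-7 + \left(64 + 77\right)} = - \frac{12312}{-7 + 141} = - \frac{12312}{134} = \left(-12312\right) \frac{1}{134} = - \frac{6156}{67}$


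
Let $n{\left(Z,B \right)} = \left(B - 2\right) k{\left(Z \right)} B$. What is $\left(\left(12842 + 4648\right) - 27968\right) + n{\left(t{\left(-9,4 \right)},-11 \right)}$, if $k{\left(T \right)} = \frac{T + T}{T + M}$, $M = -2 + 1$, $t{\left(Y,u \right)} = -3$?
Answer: $- \frac{20527}{2} \approx -10264.0$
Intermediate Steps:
$M = -1$
$k{\left(T \right)} = \frac{2 T}{-1 + T}$ ($k{\left(T \right)} = \frac{T + T}{T - 1} = \frac{2 T}{-1 + T}$)
$n{\left(Z,B \right)} = \frac{2 B Z \left(-2 + B\right)}{-1 + Z}$ ($n{\left(Z,B \right)} = \left(B - 2\right) \frac{2 Z}{-1 + Z} B = \left(-2 + B\right) \frac{2 Z}{-1 + Z} B = \frac{2 Z \left(-2 + B\right)}{-1 + Z} B = \frac{2 B Z \left(-2 + B\right)}{-1 + Z}$)
$\left(\left(12842 + 4648\right) - 27968\right) + n{\left(t{\left(-9,4 \right)},-11 \right)} = \left(\left(12842 + 4648\right) - 27968\right) + 2 \left(-11\right) \left(-3\right) \frac{1}{-1 - 3} \left(-2 - 11\right) = \left(17490 - 27968\right) + 2 \left(-11\right) \left(-3\right) \frac{1}{-4} \left(-13\right) = -10478 + 2 \left(-11\right) \left(-3\right) \left(- \frac{1}{4}\right) \left(-13\right) = -10478 + \frac{429}{2} = - \frac{20527}{2}$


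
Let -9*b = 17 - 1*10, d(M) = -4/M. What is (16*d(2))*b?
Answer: 224/9 ≈ 24.889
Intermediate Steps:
b = -7/9 (b = -(17 - 1*10)/9 = -(17 - 10)/9 = -⅑*7 = -7/9 ≈ -0.77778)
(16*d(2))*b = (16*(-4/2))*(-7/9) = (16*(-4*½))*(-7/9) = (16*(-2))*(-7/9) = -32*(-7/9) = 224/9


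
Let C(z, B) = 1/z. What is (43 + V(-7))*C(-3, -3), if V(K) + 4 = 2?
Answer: -41/3 ≈ -13.667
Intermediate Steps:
V(K) = -2 (V(K) = -4 + 2 = -2)
(43 + V(-7))*C(-3, -3) = (43 - 2)/(-3) = 41*(-1/3) = -41/3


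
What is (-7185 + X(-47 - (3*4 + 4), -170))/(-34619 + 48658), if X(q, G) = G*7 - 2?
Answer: -8377/14039 ≈ -0.59669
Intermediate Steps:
X(q, G) = -2 + 7*G (X(q, G) = 7*G - 2 = -2 + 7*G)
(-7185 + X(-47 - (3*4 + 4), -170))/(-34619 + 48658) = (-7185 + (-2 + 7*(-170)))/(-34619 + 48658) = (-7185 + (-2 - 1190))/14039 = (-7185 - 1192)*(1/14039) = -8377*1/14039 = -8377/14039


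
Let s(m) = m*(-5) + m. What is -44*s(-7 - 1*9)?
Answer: -2816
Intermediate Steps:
s(m) = -4*m (s(m) = -5*m + m = -4*m)
-44*s(-7 - 1*9) = -(-176)*(-7 - 1*9) = -(-176)*(-7 - 9) = -(-176)*(-16) = -44*64 = -2816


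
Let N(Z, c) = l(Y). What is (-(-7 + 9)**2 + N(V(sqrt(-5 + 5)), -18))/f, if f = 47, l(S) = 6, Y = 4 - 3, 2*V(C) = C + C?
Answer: 2/47 ≈ 0.042553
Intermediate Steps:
V(C) = C (V(C) = (C + C)/2 = (2*C)/2 = C)
Y = 1
N(Z, c) = 6
(-(-7 + 9)**2 + N(V(sqrt(-5 + 5)), -18))/f = (-(-7 + 9)**2 + 6)/47 = (-1*2**2 + 6)*(1/47) = (-1*4 + 6)*(1/47) = (-4 + 6)*(1/47) = 2*(1/47) = 2/47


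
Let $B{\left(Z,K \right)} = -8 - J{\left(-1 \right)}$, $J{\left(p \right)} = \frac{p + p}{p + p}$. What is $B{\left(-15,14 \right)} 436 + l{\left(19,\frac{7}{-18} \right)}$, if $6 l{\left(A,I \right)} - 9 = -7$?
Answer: $- \frac{11771}{3} \approx -3923.7$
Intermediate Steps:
$J{\left(p \right)} = 1$ ($J{\left(p \right)} = \frac{2 p}{2 p} = 2 p \frac{1}{2 p} = 1$)
$B{\left(Z,K \right)} = -9$ ($B{\left(Z,K \right)} = -8 - 1 = -9$)
$l{\left(A,I \right)} = \frac{1}{3}$ ($l{\left(A,I \right)} = \frac{3}{2} + \frac{1}{6} \left(-7\right) = \frac{3}{2} - \frac{7}{6} = \frac{1}{3}$)
$B{\left(-15,14 \right)} 436 + l{\left(19,\frac{7}{-18} \right)} = \left(-9\right) 436 + \frac{1}{3} = -3924 + \frac{1}{3} = - \frac{11771}{3}$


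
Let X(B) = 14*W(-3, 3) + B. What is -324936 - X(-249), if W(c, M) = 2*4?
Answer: -324799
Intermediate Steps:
W(c, M) = 8
X(B) = 112 + B (X(B) = 14*8 + B = 112 + B)
-324936 - X(-249) = -324936 - (112 - 249) = -324936 - 1*(-137) = -324936 + 137 = -324799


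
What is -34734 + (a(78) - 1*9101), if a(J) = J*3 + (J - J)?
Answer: -43601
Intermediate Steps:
a(J) = 3*J (a(J) = 3*J + 0 = 3*J)
-34734 + (a(78) - 1*9101) = -34734 + (3*78 - 1*9101) = -34734 + (234 - 9101) = -34734 - 8867 = -43601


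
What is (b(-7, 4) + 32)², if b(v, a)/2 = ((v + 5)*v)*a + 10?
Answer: 26896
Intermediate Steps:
b(v, a) = 20 + 2*a*v*(5 + v) (b(v, a) = 2*(((v + 5)*v)*a + 10) = 2*(((5 + v)*v)*a + 10) = 2*((v*(5 + v))*a + 10) = 2*(a*v*(5 + v) + 10) = 2*(10 + a*v*(5 + v)) = 20 + 2*a*v*(5 + v))
(b(-7, 4) + 32)² = ((20 + 2*4*(-7)² + 10*4*(-7)) + 32)² = ((20 + 2*4*49 - 280) + 32)² = ((20 + 392 - 280) + 32)² = (132 + 32)² = 164² = 26896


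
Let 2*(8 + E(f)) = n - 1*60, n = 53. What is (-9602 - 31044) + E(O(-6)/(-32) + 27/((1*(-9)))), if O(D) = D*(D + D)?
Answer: -81315/2 ≈ -40658.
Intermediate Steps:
O(D) = 2*D**2 (O(D) = D*(2*D) = 2*D**2)
E(f) = -23/2 (E(f) = -8 + (53 - 1*60)/2 = -8 + (53 - 60)/2 = -8 + (1/2)*(-7) = -8 - 7/2 = -23/2)
(-9602 - 31044) + E(O(-6)/(-32) + 27/((1*(-9)))) = (-9602 - 31044) - 23/2 = -40646 - 23/2 = -81315/2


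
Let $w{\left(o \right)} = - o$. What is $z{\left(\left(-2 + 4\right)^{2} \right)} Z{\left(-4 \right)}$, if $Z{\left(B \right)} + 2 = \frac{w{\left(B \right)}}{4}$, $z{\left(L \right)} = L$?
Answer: $-4$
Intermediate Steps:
$Z{\left(B \right)} = -2 - \frac{B}{4}$ ($Z{\left(B \right)} = -2 + \frac{\left(-1\right) B}{4} = -2 + - B \frac{1}{4} = -2 - \frac{B}{4}$)
$z{\left(\left(-2 + 4\right)^{2} \right)} Z{\left(-4 \right)} = \left(-2 + 4\right)^{2} \left(-2 - -1\right) = 2^{2} \left(-2 + 1\right) = 4 \left(-1\right) = -4$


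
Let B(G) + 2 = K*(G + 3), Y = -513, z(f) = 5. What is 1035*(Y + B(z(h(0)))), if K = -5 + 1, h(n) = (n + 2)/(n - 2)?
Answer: -566145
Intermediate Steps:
h(n) = (2 + n)/(-2 + n)
K = -4
B(G) = -14 - 4*G (B(G) = -2 - 4*(G + 3) = -2 - 4*(3 + G) = -2 + (-12 - 4*G) = -14 - 4*G)
1035*(Y + B(z(h(0)))) = 1035*(-513 + (-14 - 4*5)) = 1035*(-513 + (-14 - 20)) = 1035*(-513 - 34) = 1035*(-547) = -566145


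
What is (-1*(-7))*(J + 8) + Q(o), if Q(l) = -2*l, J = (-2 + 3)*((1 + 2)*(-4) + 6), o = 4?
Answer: 6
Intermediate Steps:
J = -6 (J = 1*(3*(-4) + 6) = 1*(-12 + 6) = 1*(-6) = -6)
(-1*(-7))*(J + 8) + Q(o) = (-1*(-7))*(-6 + 8) - 2*4 = 7*2 - 8 = 14 - 8 = 6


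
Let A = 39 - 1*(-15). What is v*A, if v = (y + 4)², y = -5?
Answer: 54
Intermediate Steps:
v = 1 (v = (-5 + 4)² = (-1)² = 1)
A = 54 (A = 39 + 15 = 54)
v*A = 1*54 = 54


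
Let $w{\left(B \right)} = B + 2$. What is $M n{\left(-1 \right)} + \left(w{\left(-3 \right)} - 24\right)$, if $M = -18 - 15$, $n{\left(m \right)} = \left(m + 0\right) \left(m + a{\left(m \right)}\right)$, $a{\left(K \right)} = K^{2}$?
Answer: $-25$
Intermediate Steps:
$n{\left(m \right)} = m \left(m + m^{2}\right)$ ($n{\left(m \right)} = \left(m + 0\right) \left(m + m^{2}\right) = m \left(m + m^{2}\right)$)
$w{\left(B \right)} = 2 + B$
$M = -33$ ($M = -18 - 15 = -33$)
$M n{\left(-1 \right)} + \left(w{\left(-3 \right)} - 24\right) = - 33 \left(-1\right)^{2} \left(1 - 1\right) + \left(\left(2 - 3\right) - 24\right) = - 33 \cdot 1 \cdot 0 - 25 = \left(-33\right) 0 - 25 = 0 - 25 = -25$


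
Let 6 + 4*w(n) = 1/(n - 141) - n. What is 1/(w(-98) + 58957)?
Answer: 956/56384879 ≈ 1.6955e-5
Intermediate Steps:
w(n) = -3/2 - n/4 + 1/(4*(-141 + n)) (w(n) = -3/2 + (1/(n - 141) - n)/4 = -3/2 + (1/(-141 + n) - n)/4 = -3/2 + (-n/4 + 1/(4*(-141 + n))) = -3/2 - n/4 + 1/(4*(-141 + n)))
1/(w(-98) + 58957) = 1/((847 - 1*(-98)² + 135*(-98))/(4*(-141 - 98)) + 58957) = 1/((¼)*(847 - 1*9604 - 13230)/(-239) + 58957) = 1/((¼)*(-1/239)*(847 - 9604 - 13230) + 58957) = 1/((¼)*(-1/239)*(-21987) + 58957) = 1/(21987/956 + 58957) = 1/(56384879/956) = 956/56384879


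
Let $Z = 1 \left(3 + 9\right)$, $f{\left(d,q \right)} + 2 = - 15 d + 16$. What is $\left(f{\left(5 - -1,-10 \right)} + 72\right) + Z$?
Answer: $8$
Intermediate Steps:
$f{\left(d,q \right)} = 14 - 15 d$ ($f{\left(d,q \right)} = -2 - \left(-16 + 15 d\right) = 14 - 15 d$)
$Z = 12$ ($Z = 1 \cdot 12 = 12$)
$\left(f{\left(5 - -1,-10 \right)} + 72\right) + Z = \left(\left(14 - 15 \left(5 - -1\right)\right) + 72\right) + 12 = \left(\left(14 - 15 \left(5 + 1\right)\right) + 72\right) + 12 = \left(\left(14 - 90\right) + 72\right) + 12 = \left(-76 + 72\right) + 12 = -4 + 12 = 8$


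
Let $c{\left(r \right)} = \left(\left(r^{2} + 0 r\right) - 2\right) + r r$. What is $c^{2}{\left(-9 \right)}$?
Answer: $25600$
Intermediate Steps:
$c{\left(r \right)} = -2 + 2 r^{2}$ ($c{\left(r \right)} = \left(\left(r^{2} + 0\right) - 2\right) + r^{2} = \left(r^{2} - 2\right) + r^{2} = \left(-2 + r^{2}\right) + r^{2} = -2 + 2 r^{2}$)
$c^{2}{\left(-9 \right)} = \left(-2 + 2 \left(-9\right)^{2}\right)^{2} = \left(-2 + 2 \cdot 81\right)^{2} = \left(-2 + 162\right)^{2} = 160^{2} = 25600$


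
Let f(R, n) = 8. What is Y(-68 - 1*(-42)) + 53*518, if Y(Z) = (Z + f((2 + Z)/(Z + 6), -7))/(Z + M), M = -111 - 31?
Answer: 768715/28 ≈ 27454.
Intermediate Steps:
M = -142
Y(Z) = (8 + Z)/(-142 + Z) (Y(Z) = (Z + 8)/(Z - 142) = (8 + Z)/(-142 + Z))
Y(-68 - 1*(-42)) + 53*518 = (8 + (-68 - 1*(-42)))/(-142 + (-68 - 1*(-42))) + 53*518 = (8 + (-68 + 42))/(-142 + (-68 + 42)) + 27454 = (8 - 26)/(-142 - 26) + 27454 = -18/(-168) + 27454 = -1/168*(-18) + 27454 = 3/28 + 27454 = 768715/28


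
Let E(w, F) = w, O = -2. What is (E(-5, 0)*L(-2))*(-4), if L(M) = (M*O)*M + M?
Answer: -200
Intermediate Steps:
L(M) = M - 2*M**2 (L(M) = (M*(-2))*M + M = (-2*M)*M + M = -2*M**2 + M = M - 2*M**2)
(E(-5, 0)*L(-2))*(-4) = -(-10)*(1 - 2*(-2))*(-4) = -(-10)*(1 + 4)*(-4) = -(-10)*5*(-4) = -5*(-10)*(-4) = 50*(-4) = -200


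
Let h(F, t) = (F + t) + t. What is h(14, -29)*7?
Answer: -308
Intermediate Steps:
h(F, t) = F + 2*t
h(14, -29)*7 = (14 + 2*(-29))*7 = (14 - 58)*7 = -44*7 = -308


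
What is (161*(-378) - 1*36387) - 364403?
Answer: -461648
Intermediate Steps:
(161*(-378) - 1*36387) - 364403 = (-60858 - 36387) - 364403 = -97245 - 364403 = -461648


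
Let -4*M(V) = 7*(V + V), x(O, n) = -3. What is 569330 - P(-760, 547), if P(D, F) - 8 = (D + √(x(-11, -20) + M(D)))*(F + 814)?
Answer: 1603682 - 1361*√2657 ≈ 1.5335e+6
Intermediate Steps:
M(V) = -7*V/2 (M(V) = -7*(V + V)/4 = -7*2*V/4 = -7*V/2)
P(D, F) = 8 + (814 + F)*(D + √(-3 - 7*D/2)) (P(D, F) = 8 + (D + √(-3 - 7*D/2))*(F + 814) = 8 + (D + √(-3 - 7*D/2))*(814 + F) = 8 + (814 + F)*(D + √(-3 - 7*D/2)))
569330 - P(-760, 547) = 569330 - (8 + 407*√(-12 - 14*(-760)) + 814*(-760) - 760*547 + (½)*547*√(-12 - 14*(-760))) = 569330 - (8 + 407*√(-12 + 10640) - 618640 - 415720 + (½)*547*√(-12 + 10640)) = 569330 - (8 + 407*√10628 - 618640 - 415720 + (½)*547*√10628) = 569330 - (8 + 407*(2*√2657) - 618640 - 415720 + (½)*547*(2*√2657)) = 569330 - (8 + 814*√2657 - 618640 - 415720 + 547*√2657) = 569330 - (-1034352 + 1361*√2657) = 569330 + (1034352 - 1361*√2657) = 1603682 - 1361*√2657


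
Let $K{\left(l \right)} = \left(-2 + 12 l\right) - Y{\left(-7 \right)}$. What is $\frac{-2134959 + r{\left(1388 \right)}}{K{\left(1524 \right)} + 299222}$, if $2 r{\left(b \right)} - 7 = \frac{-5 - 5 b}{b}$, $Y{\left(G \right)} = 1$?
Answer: $- \frac{5926643413}{881399432} \approx -6.7241$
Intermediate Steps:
$K{\left(l \right)} = -3 + 12 l$ ($K{\left(l \right)} = \left(-2 + 12 l\right) - 1 = -3 + 12 l$)
$r{\left(b \right)} = \frac{7}{2} + \frac{-5 - 5 b}{2 b}$ ($r{\left(b \right)} = \frac{7}{2} + \frac{\left(-5 - 5 b\right) \frac{1}{b}}{2} = \frac{7}{2} + \frac{\frac{1}{b} \left(-5 - 5 b\right)}{2} = \frac{7}{2} + \frac{-5 - 5 b}{2 b}$)
$\frac{-2134959 + r{\left(1388 \right)}}{K{\left(1524 \right)} + 299222} = \frac{-2134959 + \frac{- \frac{5}{2} + 1388}{1388}}{\left(-3 + 12 \cdot 1524\right) + 299222} = \frac{-2134959 + \frac{1}{1388} \cdot \frac{2771}{2}}{\left(-3 + 18288\right) + 299222} = \frac{-2134959 + \frac{2771}{2776}}{18285 + 299222} = - \frac{5926643413}{2776 \cdot 317507} = \left(- \frac{5926643413}{2776}\right) \frac{1}{317507} = - \frac{5926643413}{881399432}$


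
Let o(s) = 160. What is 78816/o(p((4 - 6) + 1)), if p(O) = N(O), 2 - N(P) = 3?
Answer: 2463/5 ≈ 492.60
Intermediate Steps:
N(P) = -1 (N(P) = 2 - 1*3 = 2 - 3 = -1)
p(O) = -1
78816/o(p((4 - 6) + 1)) = 78816/160 = 78816*(1/160) = 2463/5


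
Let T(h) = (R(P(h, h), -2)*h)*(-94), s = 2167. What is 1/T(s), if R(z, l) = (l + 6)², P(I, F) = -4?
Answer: -1/3259168 ≈ -3.0683e-7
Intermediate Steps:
R(z, l) = (6 + l)²
T(h) = -1504*h (T(h) = ((6 - 2)²*h)*(-94) = (4²*h)*(-94) = (16*h)*(-94) = -1504*h)
1/T(s) = 1/(-1504*2167) = 1/(-3259168) = -1/3259168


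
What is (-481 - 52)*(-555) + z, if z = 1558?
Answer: 297373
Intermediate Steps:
(-481 - 52)*(-555) + z = (-481 - 52)*(-555) + 1558 = -533*(-555) + 1558 = 295815 + 1558 = 297373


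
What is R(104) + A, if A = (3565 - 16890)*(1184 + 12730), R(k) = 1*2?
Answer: -185404048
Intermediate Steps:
R(k) = 2
A = -185404050 (A = -13325*13914 = -185404050)
R(104) + A = 2 - 185404050 = -185404048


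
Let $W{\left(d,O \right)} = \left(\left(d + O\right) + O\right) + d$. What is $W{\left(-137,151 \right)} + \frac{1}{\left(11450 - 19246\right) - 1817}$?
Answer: $\frac{269163}{9613} \approx 28.0$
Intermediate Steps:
$W{\left(d,O \right)} = 2 O + 2 d$ ($W{\left(d,O \right)} = \left(\left(O + d\right) + O\right) + d = \left(d + 2 O\right) + d = 2 O + 2 d$)
$W{\left(-137,151 \right)} + \frac{1}{\left(11450 - 19246\right) - 1817} = \left(2 \cdot 151 + 2 \left(-137\right)\right) + \frac{1}{\left(11450 - 19246\right) - 1817} = \left(302 - 274\right) + \frac{1}{\left(11450 - 19246\right) - 1817} = 28 + \frac{1}{-7796 - 1817} = 28 + \frac{1}{-9613} = 28 - \frac{1}{9613} = \frac{269163}{9613}$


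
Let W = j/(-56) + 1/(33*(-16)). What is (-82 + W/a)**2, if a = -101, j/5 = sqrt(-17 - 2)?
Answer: 936988321301125/139349903616 - 21864475*I*sqrt(19)/150811584 ≈ 6724.0 - 0.63195*I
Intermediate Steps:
j = 5*I*sqrt(19) (j = 5*sqrt(-17 - 2) = 5*sqrt(-19) = 5*(I*sqrt(19)) = 5*I*sqrt(19) ≈ 21.794*I)
W = -1/528 - 5*I*sqrt(19)/56 (W = (5*I*sqrt(19))/(-56) + 1/(33*(-16)) = (5*I*sqrt(19))*(-1/56) + (1/33)*(-1/16) = -5*I*sqrt(19)/56 - 1/528 = -1/528 - 5*I*sqrt(19)/56 ≈ -0.0018939 - 0.38919*I)
(-82 + W/a)**2 = (-82 + (-1/528 - 5*I*sqrt(19)/56)/(-101))**2 = (-82 + (-1/528 - 5*I*sqrt(19)/56)*(-1/101))**2 = (-82 + (1/53328 + 5*I*sqrt(19)/5656))**2 = (-4372895/53328 + 5*I*sqrt(19)/5656)**2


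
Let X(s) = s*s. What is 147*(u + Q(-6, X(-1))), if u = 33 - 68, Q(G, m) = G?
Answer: -6027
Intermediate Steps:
X(s) = s²
u = -35
147*(u + Q(-6, X(-1))) = 147*(-35 - 6) = 147*(-41) = -6027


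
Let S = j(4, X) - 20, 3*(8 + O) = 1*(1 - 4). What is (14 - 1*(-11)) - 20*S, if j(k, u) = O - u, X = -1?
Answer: 585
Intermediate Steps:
O = -9 (O = -8 + (1*(1 - 4))/3 = -8 + (1*(-3))/3 = -8 + (1/3)*(-3) = -8 - 1 = -9)
j(k, u) = -9 - u
S = -28 (S = (-9 - 1*(-1)) - 20 = (-9 + 1) - 20 = -8 - 20 = -28)
(14 - 1*(-11)) - 20*S = (14 - 1*(-11)) - 20*(-28) = (14 + 11) + 560 = 25 + 560 = 585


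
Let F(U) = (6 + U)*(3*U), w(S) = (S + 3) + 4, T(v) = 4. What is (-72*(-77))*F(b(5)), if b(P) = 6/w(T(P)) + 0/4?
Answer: 653184/11 ≈ 59380.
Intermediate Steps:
w(S) = 7 + S (w(S) = (3 + S) + 4 = 7 + S)
b(P) = 6/11 (b(P) = 6/(7 + 4) + 0/4 = 6/11 + 0*(1/4) = 6*(1/11) + 0 = 6/11 + 0 = 6/11)
F(U) = 3*U*(6 + U)
(-72*(-77))*F(b(5)) = (-72*(-77))*(3*(6/11)*(6 + 6/11)) = 5544*(3*(6/11)*(72/11)) = 5544*(1296/121) = 653184/11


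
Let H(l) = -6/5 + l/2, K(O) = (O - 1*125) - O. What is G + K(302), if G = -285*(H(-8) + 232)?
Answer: -64763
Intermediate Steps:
K(O) = -125 (K(O) = (O - 125) - O = (-125 + O) - O = -125)
H(l) = -6/5 + l/2 (H(l) = -6*⅕ + l*(½) = -6/5 + l/2)
G = -64638 (G = -285*((-6/5 + (½)*(-8)) + 232) = -285*((-6/5 - 4) + 232) = -285*(-26/5 + 232) = -285*1134/5 = -64638)
G + K(302) = -64638 - 125 = -64763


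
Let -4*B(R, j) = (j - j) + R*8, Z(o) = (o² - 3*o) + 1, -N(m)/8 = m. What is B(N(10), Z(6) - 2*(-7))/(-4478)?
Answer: -80/2239 ≈ -0.035730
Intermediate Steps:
N(m) = -8*m
Z(o) = 1 + o² - 3*o
B(R, j) = -2*R (B(R, j) = -((j - j) + R*8)/4 = -(0 + 8*R)/4 = -2*R)
B(N(10), Z(6) - 2*(-7))/(-4478) = -(-16)*10/(-4478) = -2*(-80)*(-1/4478) = 160*(-1/4478) = -80/2239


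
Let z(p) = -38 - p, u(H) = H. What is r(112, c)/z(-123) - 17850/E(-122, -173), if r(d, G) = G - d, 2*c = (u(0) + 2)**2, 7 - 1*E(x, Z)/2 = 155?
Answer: 148469/2516 ≈ 59.010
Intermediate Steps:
E(x, Z) = -296 (E(x, Z) = 14 - 2*155 = 14 - 310 = -296)
c = 2 (c = (0 + 2)**2/2 = (1/2)*2**2 = (1/2)*4 = 2)
r(112, c)/z(-123) - 17850/E(-122, -173) = (2 - 1*112)/(-38 - 1*(-123)) - 17850/(-296) = (2 - 112)/(-38 + 123) - 17850*(-1/296) = -110/85 + 8925/148 = -110*1/85 + 8925/148 = -22/17 + 8925/148 = 148469/2516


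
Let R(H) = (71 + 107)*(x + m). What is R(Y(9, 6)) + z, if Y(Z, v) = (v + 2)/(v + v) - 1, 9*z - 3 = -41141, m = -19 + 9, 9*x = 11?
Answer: -18400/3 ≈ -6133.3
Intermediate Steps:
x = 11/9 (x = (⅑)*11 = 11/9 ≈ 1.2222)
m = -10
z = -41138/9 (z = ⅓ + (⅑)*(-41141) = ⅓ - 41141/9 = -41138/9 ≈ -4570.9)
Y(Z, v) = -1 + (2 + v)/(2*v) (Y(Z, v) = (2 + v)/((2*v)) - 1 = (2 + v)*(1/(2*v)) - 1 = (2 + v)/(2*v) - 1 = -1 + (2 + v)/(2*v))
R(H) = -14062/9 (R(H) = (71 + 107)*(11/9 - 10) = 178*(-79/9) = -14062/9)
R(Y(9, 6)) + z = -14062/9 - 41138/9 = -18400/3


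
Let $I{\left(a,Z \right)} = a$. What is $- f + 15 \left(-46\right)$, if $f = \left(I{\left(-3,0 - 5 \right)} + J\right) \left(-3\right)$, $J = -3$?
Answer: $-708$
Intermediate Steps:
$f = 18$ ($f = \left(-3 - 3\right) \left(-3\right) = \left(-6\right) \left(-3\right) = 18$)
$- f + 15 \left(-46\right) = \left(-1\right) 18 + 15 \left(-46\right) = -18 - 690 = -708$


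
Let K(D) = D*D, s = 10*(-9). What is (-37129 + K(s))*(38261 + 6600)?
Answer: -1302269969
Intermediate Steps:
s = -90
K(D) = D**2
(-37129 + K(s))*(38261 + 6600) = (-37129 + (-90)**2)*(38261 + 6600) = (-37129 + 8100)*44861 = -29029*44861 = -1302269969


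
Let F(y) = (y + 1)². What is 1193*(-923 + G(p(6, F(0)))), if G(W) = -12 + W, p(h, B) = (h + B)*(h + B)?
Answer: -1056998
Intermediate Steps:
F(y) = (1 + y)²
p(h, B) = (B + h)² (p(h, B) = (B + h)*(B + h) = (B + h)²)
1193*(-923 + G(p(6, F(0)))) = 1193*(-923 + (-12 + ((1 + 0)² + 6)²)) = 1193*(-923 + (-12 + (1² + 6)²)) = 1193*(-923 + (-12 + (1 + 6)²)) = 1193*(-923 + (-12 + 7²)) = 1193*(-923 + (-12 + 49)) = 1193*(-923 + 37) = 1193*(-886) = -1056998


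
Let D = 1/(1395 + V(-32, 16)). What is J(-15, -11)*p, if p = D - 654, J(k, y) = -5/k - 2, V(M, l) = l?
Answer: 4613965/4233 ≈ 1090.0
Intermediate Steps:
J(k, y) = -2 - 5/k
D = 1/1411 (D = 1/(1395 + 16) = 1/1411 ≈ 0.00070872)
p = -922793/1411 (p = 1/1411 - 654 = -922793/1411 ≈ -654.00)
J(-15, -11)*p = (-2 - 5/(-15))*(-922793/1411) = (-2 - 5*(-1/15))*(-922793/1411) = (-2 + ⅓)*(-922793/1411) = -5/3*(-922793/1411) = 4613965/4233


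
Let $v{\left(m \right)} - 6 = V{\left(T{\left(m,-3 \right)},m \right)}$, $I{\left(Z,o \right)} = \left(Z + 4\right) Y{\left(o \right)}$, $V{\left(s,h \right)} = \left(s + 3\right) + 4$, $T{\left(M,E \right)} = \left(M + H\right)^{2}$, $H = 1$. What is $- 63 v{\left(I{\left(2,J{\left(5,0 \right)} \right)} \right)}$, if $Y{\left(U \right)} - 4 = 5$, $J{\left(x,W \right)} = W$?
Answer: $-191394$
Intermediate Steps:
$Y{\left(U \right)} = 9$ ($Y{\left(U \right)} = 4 + 5 = 9$)
$T{\left(M,E \right)} = \left(1 + M\right)^{2}$ ($T{\left(M,E \right)} = \left(M + 1\right)^{2} = \left(1 + M\right)^{2}$)
$V{\left(s,h \right)} = 7 + s$ ($V{\left(s,h \right)} = \left(3 + s\right) + 4 = 7 + s$)
$I{\left(Z,o \right)} = 36 + 9 Z$ ($I{\left(Z,o \right)} = \left(Z + 4\right) 9 = \left(4 + Z\right) 9 = 36 + 9 Z$)
$v{\left(m \right)} = 13 + \left(1 + m\right)^{2}$ ($v{\left(m \right)} = 6 + \left(7 + \left(1 + m\right)^{2}\right) = 13 + \left(1 + m\right)^{2}$)
$- 63 v{\left(I{\left(2,J{\left(5,0 \right)} \right)} \right)} = - 63 \left(13 + \left(1 + \left(36 + 9 \cdot 2\right)\right)^{2}\right) = - 63 \left(13 + \left(1 + \left(36 + 18\right)\right)^{2}\right) = - 63 \left(13 + \left(1 + 54\right)^{2}\right) = - 63 \left(13 + 55^{2}\right) = - 63 \left(13 + 3025\right) = \left(-63\right) 3038 = -191394$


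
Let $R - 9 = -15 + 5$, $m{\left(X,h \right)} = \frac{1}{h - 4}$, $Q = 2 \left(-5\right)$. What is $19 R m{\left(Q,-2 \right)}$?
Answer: $\frac{19}{6} \approx 3.1667$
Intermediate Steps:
$Q = -10$
$m{\left(X,h \right)} = \frac{1}{-4 + h}$
$R = -1$ ($R = 9 + \left(-15 + 5\right) = 9 - 10 = -1$)
$19 R m{\left(Q,-2 \right)} = \frac{19 \left(-1\right)}{-4 - 2} = - \frac{19}{-6} = \left(-19\right) \left(- \frac{1}{6}\right) = \frac{19}{6}$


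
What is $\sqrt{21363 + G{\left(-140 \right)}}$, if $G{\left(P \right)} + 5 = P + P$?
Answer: $3 \sqrt{2342} \approx 145.18$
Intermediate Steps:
$G{\left(P \right)} = -5 + 2 P$ ($G{\left(P \right)} = -5 + \left(P + P\right) = -5 + 2 P$)
$\sqrt{21363 + G{\left(-140 \right)}} = \sqrt{21363 + \left(-5 + 2 \left(-140\right)\right)} = \sqrt{21363 - 285} = \sqrt{21078} = 3 \sqrt{2342}$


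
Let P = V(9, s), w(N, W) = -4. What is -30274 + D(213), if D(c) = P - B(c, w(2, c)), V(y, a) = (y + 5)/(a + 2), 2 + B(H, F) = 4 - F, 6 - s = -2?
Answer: -151393/5 ≈ -30279.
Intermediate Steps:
s = 8 (s = 6 - 1*(-2) = 6 + 2 = 8)
B(H, F) = 2 - F (B(H, F) = -2 + (4 - F) = 2 - F)
V(y, a) = (5 + y)/(2 + a)
P = 7/5 (P = (5 + 9)/(2 + 8) = 14/10 = (⅒)*14 = 7/5 ≈ 1.4000)
D(c) = -23/5 (D(c) = 7/5 - (2 - 1*(-4)) = 7/5 - (2 + 4) = 7/5 - 1*6 = 7/5 - 6 = -23/5)
-30274 + D(213) = -30274 - 23/5 = -151393/5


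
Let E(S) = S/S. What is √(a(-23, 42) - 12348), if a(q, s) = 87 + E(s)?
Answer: 2*I*√3065 ≈ 110.72*I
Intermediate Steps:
E(S) = 1
a(q, s) = 88 (a(q, s) = 87 + 1 = 88)
√(a(-23, 42) - 12348) = √(88 - 12348) = √(-12260) = 2*I*√3065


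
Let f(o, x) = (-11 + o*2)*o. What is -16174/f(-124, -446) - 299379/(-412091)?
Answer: 1474848065/6617357278 ≈ 0.22288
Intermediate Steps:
f(o, x) = o*(-11 + 2*o) (f(o, x) = (-11 + 2*o)*o = o*(-11 + 2*o))
-16174/f(-124, -446) - 299379/(-412091) = -16174*(-1/(124*(-11 + 2*(-124)))) - 299379/(-412091) = -16174*(-1/(124*(-11 - 248))) - 299379*(-1/412091) = -16174/((-124*(-259))) + 299379/412091 = -16174/32116 + 299379/412091 = -16174*1/32116 + 299379/412091 = -8087/16058 + 299379/412091 = 1474848065/6617357278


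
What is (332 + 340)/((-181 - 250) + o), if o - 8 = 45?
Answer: -16/9 ≈ -1.7778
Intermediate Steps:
o = 53 (o = 8 + 45 = 53)
(332 + 340)/((-181 - 250) + o) = (332 + 340)/((-181 - 250) + 53) = 672/(-431 + 53) = 672/(-378) = 672*(-1/378) = -16/9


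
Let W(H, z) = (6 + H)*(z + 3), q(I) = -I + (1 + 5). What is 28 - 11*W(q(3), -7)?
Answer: 424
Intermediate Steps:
q(I) = 6 - I (q(I) = -I + 6 = 6 - I)
W(H, z) = (3 + z)*(6 + H) (W(H, z) = (6 + H)*(3 + z) = (3 + z)*(6 + H))
28 - 11*W(q(3), -7) = 28 - 11*(18 + 3*(6 - 1*3) + 6*(-7) + (6 - 1*3)*(-7)) = 28 - 11*(18 + 3*(6 - 3) - 42 + (6 - 3)*(-7)) = 28 - 11*(18 + 3*3 - 42 + 3*(-7)) = 28 - 11*(18 + 9 - 42 - 21) = 28 - 11*(-36) = 28 + 396 = 424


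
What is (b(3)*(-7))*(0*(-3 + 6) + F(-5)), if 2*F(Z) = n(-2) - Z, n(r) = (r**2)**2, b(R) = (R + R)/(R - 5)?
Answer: 441/2 ≈ 220.50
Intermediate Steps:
b(R) = 2*R/(-5 + R) (b(R) = (2*R)/(-5 + R) = 2*R/(-5 + R))
n(r) = r**4
F(Z) = 8 - Z/2 (F(Z) = ((-2)**4 - Z)/2 = (16 - Z)/2 = 8 - Z/2)
(b(3)*(-7))*(0*(-3 + 6) + F(-5)) = ((2*3/(-5 + 3))*(-7))*(0*(-3 + 6) + (8 - 1/2*(-5))) = ((2*3/(-2))*(-7))*(0*3 + (8 + 5/2)) = ((2*3*(-1/2))*(-7))*(0 + 21/2) = -3*(-7)*(21/2) = 21*(21/2) = 441/2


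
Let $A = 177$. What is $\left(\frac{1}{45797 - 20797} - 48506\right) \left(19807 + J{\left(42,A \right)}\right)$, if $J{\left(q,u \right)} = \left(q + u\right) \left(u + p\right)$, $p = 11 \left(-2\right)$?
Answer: $- \frac{8147795343281}{3125} \approx -2.6073 \cdot 10^{9}$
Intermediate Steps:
$p = -22$
$J{\left(q,u \right)} = \left(-22 + u\right) \left(q + u\right)$ ($J{\left(q,u \right)} = \left(q + u\right) \left(u - 22\right) = \left(q + u\right) \left(-22 + u\right) = \left(-22 + u\right) \left(q + u\right)$)
$\left(\frac{1}{45797 - 20797} - 48506\right) \left(19807 + J{\left(42,A \right)}\right) = \left(\frac{1}{45797 - 20797} - 48506\right) \left(19807 + \left(177^{2} - 924 - 3894 + 42 \cdot 177\right)\right) = \left(\frac{1}{25000} - 48506\right) \left(19807 + \left(31329 - 924 - 3894 + 7434\right)\right) = \left(\frac{1}{25000} - 48506\right) \left(19807 + 33945\right) = \left(- \frac{1212649999}{25000}\right) 53752 = - \frac{8147795343281}{3125}$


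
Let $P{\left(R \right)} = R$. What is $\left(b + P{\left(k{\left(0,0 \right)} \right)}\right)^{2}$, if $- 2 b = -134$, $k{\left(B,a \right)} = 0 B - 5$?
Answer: $3844$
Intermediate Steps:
$k{\left(B,a \right)} = -5$ ($k{\left(B,a \right)} = 0 - 5 = -5$)
$b = 67$ ($b = \left(- \frac{1}{2}\right) \left(-134\right) = 67$)
$\left(b + P{\left(k{\left(0,0 \right)} \right)}\right)^{2} = \left(67 - 5\right)^{2} = 62^{2} = 3844$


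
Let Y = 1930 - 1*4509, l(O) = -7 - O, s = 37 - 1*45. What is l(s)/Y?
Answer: -1/2579 ≈ -0.00038775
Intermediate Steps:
s = -8 (s = 37 - 45 = -8)
Y = -2579 (Y = 1930 - 4509 = -2579)
l(s)/Y = (-7 - 1*(-8))/(-2579) = (-7 + 8)*(-1/2579) = 1*(-1/2579) = -1/2579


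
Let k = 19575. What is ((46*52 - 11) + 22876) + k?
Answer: 44832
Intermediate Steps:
((46*52 - 11) + 22876) + k = ((46*52 - 11) + 22876) + 19575 = ((2392 - 11) + 22876) + 19575 = (2381 + 22876) + 19575 = 25257 + 19575 = 44832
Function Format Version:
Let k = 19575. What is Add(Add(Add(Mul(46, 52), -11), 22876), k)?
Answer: 44832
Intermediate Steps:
Add(Add(Add(Mul(46, 52), -11), 22876), k) = Add(Add(Add(Mul(46, 52), -11), 22876), 19575) = Add(Add(Add(2392, -11), 22876), 19575) = Add(Add(2381, 22876), 19575) = Add(25257, 19575) = 44832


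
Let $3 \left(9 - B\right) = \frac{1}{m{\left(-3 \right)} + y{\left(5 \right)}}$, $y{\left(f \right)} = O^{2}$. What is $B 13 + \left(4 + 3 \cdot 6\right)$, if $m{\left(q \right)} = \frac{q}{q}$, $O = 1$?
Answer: $\frac{821}{6} \approx 136.83$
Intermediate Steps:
$m{\left(q \right)} = 1$
$y{\left(f \right)} = 1$ ($y{\left(f \right)} = 1^{2} = 1$)
$B = \frac{53}{6}$ ($B = 9 - \frac{1}{3 \left(1 + 1\right)} = 9 - \frac{1}{3 \cdot 2} = 9 - \frac{1}{6} = \frac{53}{6} \approx 8.8333$)
$B 13 + \left(4 + 3 \cdot 6\right) = \frac{53}{6} \cdot 13 + \left(4 + 3 \cdot 6\right) = \frac{689}{6} + \left(4 + 18\right) = \frac{689}{6} + 22 = \frac{821}{6}$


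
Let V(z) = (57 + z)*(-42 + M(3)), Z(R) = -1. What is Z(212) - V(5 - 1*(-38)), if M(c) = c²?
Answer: 3299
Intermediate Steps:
V(z) = -1881 - 33*z (V(z) = (57 + z)*(-42 + 3²) = (57 + z)*(-42 + 9) = (57 + z)*(-33) = -1881 - 33*z)
Z(212) - V(5 - 1*(-38)) = -1 - (-1881 - 33*(5 - 1*(-38))) = -1 - (-1881 - 33*(5 + 38)) = -1 - (-1881 - 33*43) = -1 - (-1881 - 1419) = -1 - 1*(-3300) = -1 + 3300 = 3299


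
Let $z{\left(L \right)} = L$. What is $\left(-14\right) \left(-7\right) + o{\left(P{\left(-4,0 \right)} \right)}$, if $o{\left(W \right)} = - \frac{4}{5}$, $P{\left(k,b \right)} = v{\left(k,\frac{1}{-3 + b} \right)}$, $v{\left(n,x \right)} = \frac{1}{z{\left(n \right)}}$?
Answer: $\frac{486}{5} \approx 97.2$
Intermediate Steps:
$v{\left(n,x \right)} = \frac{1}{n}$
$P{\left(k,b \right)} = \frac{1}{k}$
$o{\left(W \right)} = - \frac{4}{5}$ ($o{\left(W \right)} = \left(-4\right) \frac{1}{5} = - \frac{4}{5}$)
$\left(-14\right) \left(-7\right) + o{\left(P{\left(-4,0 \right)} \right)} = \left(-14\right) \left(-7\right) - \frac{4}{5} = 98 - \frac{4}{5} = \frac{486}{5}$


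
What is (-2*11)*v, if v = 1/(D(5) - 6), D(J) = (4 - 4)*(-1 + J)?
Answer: 11/3 ≈ 3.6667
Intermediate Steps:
D(J) = 0 (D(J) = 0*(-1 + J) = 0)
v = -⅙ (v = 1/(0 - 6) = 1/(-6) = -⅙ ≈ -0.16667)
(-2*11)*v = -2*11*(-⅙) = -22*(-⅙) = 11/3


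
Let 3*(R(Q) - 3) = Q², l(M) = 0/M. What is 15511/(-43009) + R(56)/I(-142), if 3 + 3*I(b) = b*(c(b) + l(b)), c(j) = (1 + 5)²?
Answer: -42920414/43998207 ≈ -0.97550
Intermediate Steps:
c(j) = 36 (c(j) = 6² = 36)
l(M) = 0
I(b) = -1 + 12*b (I(b) = -1 + (b*(36 + 0))/3 = -1 + (b*36)/3 = -1 + (36*b)/3 = -1 + 12*b)
R(Q) = 3 + Q²/3
15511/(-43009) + R(56)/I(-142) = 15511/(-43009) + (3 + (⅓)*56²)/(-1 + 12*(-142)) = 15511*(-1/43009) + (3 + (⅓)*3136)/(-1 - 1704) = -15511/43009 + (3 + 3136/3)/(-1705) = -15511/43009 + (3145/3)*(-1/1705) = -15511/43009 - 629/1023 = -42920414/43998207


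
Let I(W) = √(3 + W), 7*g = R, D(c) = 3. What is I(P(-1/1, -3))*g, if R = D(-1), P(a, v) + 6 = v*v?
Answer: 3*√6/7 ≈ 1.0498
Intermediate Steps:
P(a, v) = -6 + v² (P(a, v) = -6 + v*v = -6 + v²)
R = 3
g = 3/7 (g = (⅐)*3 = 3/7 ≈ 0.42857)
I(P(-1/1, -3))*g = √(3 + (-6 + (-3)²))*(3/7) = √(3 + (-6 + 9))*(3/7) = √(3 + 3)*(3/7) = √6*(3/7) = 3*√6/7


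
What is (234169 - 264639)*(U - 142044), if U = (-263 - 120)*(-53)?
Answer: 3709570150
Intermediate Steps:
U = 20299 (U = -383*(-53) = 20299)
(234169 - 264639)*(U - 142044) = (234169 - 264639)*(20299 - 142044) = -30470*(-121745) = 3709570150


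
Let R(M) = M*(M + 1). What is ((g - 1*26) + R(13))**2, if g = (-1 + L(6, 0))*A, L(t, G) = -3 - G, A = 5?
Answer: 18496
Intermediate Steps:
R(M) = M*(1 + M)
g = -20 (g = (-1 + (-3 - 1*0))*5 = (-1 + (-3 + 0))*5 = (-1 - 3)*5 = -4*5 = -20)
((g - 1*26) + R(13))**2 = ((-20 - 1*26) + 13*(1 + 13))**2 = ((-20 - 26) + 13*14)**2 = (-46 + 182)**2 = 136**2 = 18496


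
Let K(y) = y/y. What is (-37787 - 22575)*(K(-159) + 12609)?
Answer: -761164820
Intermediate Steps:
K(y) = 1
(-37787 - 22575)*(K(-159) + 12609) = (-37787 - 22575)*(1 + 12609) = -60362*12610 = -761164820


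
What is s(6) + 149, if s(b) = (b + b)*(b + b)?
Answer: 293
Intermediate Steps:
s(b) = 4*b² (s(b) = (2*b)*(2*b) = 4*b²)
s(6) + 149 = 4*6² + 149 = 4*36 + 149 = 144 + 149 = 293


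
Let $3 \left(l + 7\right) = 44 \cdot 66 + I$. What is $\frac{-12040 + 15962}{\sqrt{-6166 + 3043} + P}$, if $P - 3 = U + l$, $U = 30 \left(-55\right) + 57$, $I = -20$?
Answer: $- \frac{11218881}{1832378} - \frac{52947 i \sqrt{347}}{1832378} \approx -6.1226 - 0.53826 i$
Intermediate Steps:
$U = -1593$ ($U = -1650 + 57 = -1593$)
$l = \frac{2863}{3}$ ($l = -7 + \frac{44 \cdot 66 - 20}{3} = -7 + \frac{2904 - 20}{3} = -7 + \frac{1}{3} \cdot 2884 = -7 + \frac{2884}{3} = \frac{2863}{3} \approx 954.33$)
$P = - \frac{1907}{3}$ ($P = 3 + \left(-1593 + \frac{2863}{3}\right) = 3 - \frac{1916}{3} = - \frac{1907}{3} \approx -635.67$)
$\frac{-12040 + 15962}{\sqrt{-6166 + 3043} + P} = \frac{-12040 + 15962}{\sqrt{-6166 + 3043} - \frac{1907}{3}} = \frac{3922}{\sqrt{-3123} - \frac{1907}{3}} = \frac{3922}{3 i \sqrt{347} - \frac{1907}{3}} = \frac{3922}{- \frac{1907}{3} + 3 i \sqrt{347}}$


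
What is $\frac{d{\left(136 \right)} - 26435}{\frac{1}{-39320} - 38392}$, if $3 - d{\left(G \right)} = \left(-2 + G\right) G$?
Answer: $\frac{1755873920}{1509573441} \approx 1.1632$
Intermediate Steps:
$d{\left(G \right)} = 3 - G \left(-2 + G\right)$ ($d{\left(G \right)} = 3 - \left(-2 + G\right) G = 3 - G \left(-2 + G\right)$)
$\frac{d{\left(136 \right)} - 26435}{\frac{1}{-39320} - 38392} = \frac{\left(3 - 136^{2} + 2 \cdot 136\right) - 26435}{\frac{1}{-39320} - 38392} = \frac{\left(3 - 18496 + 272\right) - 26435}{- \frac{1}{39320} - 38392} = \frac{\left(3 - 18496 + 272\right) - 26435}{- \frac{1509573441}{39320}} = \left(-18221 - 26435\right) \left(- \frac{39320}{1509573441}\right) = \left(-44656\right) \left(- \frac{39320}{1509573441}\right) = \frac{1755873920}{1509573441}$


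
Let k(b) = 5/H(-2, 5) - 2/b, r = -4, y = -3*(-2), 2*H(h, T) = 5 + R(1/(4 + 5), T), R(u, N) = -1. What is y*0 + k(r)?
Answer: 3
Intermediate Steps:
H(h, T) = 2 (H(h, T) = (5 - 1)/2 = (1/2)*4 = 2)
y = 6
k(b) = 5/2 - 2/b
y*0 + k(r) = 6*0 + (5/2 - 2/(-4)) = 0 + (5/2 - 2*(-1/4)) = 0 + (5/2 + 1/2) = 0 + 3 = 3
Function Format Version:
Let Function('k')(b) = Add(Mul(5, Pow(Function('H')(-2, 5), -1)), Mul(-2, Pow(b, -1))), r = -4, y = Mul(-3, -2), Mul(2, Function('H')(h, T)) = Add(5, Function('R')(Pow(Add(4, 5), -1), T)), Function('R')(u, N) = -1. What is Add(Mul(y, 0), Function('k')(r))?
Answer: 3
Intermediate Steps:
Function('H')(h, T) = 2 (Function('H')(h, T) = Mul(Rational(1, 2), Add(5, -1)) = Mul(Rational(1, 2), 4) = 2)
y = 6
Function('k')(b) = Add(Rational(5, 2), Mul(-2, Pow(b, -1))) (Function('k')(b) = Add(Mul(5, Pow(2, -1)), Mul(-2, Pow(b, -1))) = Add(Mul(5, Rational(1, 2)), Mul(-2, Pow(b, -1))) = Add(Rational(5, 2), Mul(-2, Pow(b, -1))))
Add(Mul(y, 0), Function('k')(r)) = Add(Mul(6, 0), Add(Rational(5, 2), Mul(-2, Pow(-4, -1)))) = Add(0, Add(Rational(5, 2), Mul(-2, Rational(-1, 4)))) = Add(0, Add(Rational(5, 2), Rational(1, 2))) = Add(0, 3) = 3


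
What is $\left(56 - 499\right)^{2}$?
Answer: $196249$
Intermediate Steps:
$\left(56 - 499\right)^{2} = \left(-443\right)^{2} = 196249$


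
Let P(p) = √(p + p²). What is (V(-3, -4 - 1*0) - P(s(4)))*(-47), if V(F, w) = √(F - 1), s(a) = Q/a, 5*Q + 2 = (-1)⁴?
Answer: 47*I*(-40 + √19)/20 ≈ -83.757*I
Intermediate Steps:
Q = -⅕ (Q = -⅖ + (⅕)*(-1)⁴ = -⅖ + (⅕)*1 = -⅖ + ⅕ = -⅕ ≈ -0.20000)
s(a) = -1/(5*a)
V(F, w) = √(-1 + F)
(V(-3, -4 - 1*0) - P(s(4)))*(-47) = (√(-1 - 3) - √((-⅕/4)*(1 - ⅕/4)))*(-47) = (√(-4) - √((-⅕*¼)*(1 - ⅕*¼)))*(-47) = (2*I - √(-(1 - 1/20)/20))*(-47) = (2*I - √(-1/20*19/20))*(-47) = (2*I - √(-19/400))*(-47) = (2*I - I*√19/20)*(-47) = -94*I + 47*I*√19/20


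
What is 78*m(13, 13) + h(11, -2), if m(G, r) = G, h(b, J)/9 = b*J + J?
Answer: 798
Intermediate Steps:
h(b, J) = 9*J + 9*J*b (h(b, J) = 9*(b*J + J) = 9*(J*b + J) = 9*(J + J*b) = 9*J + 9*J*b)
78*m(13, 13) + h(11, -2) = 78*13 + 9*(-2)*(1 + 11) = 1014 + 9*(-2)*12 = 1014 - 216 = 798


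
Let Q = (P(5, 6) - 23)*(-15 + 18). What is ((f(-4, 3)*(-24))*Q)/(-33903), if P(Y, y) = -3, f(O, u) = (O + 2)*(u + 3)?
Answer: 2496/3767 ≈ 0.66260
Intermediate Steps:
f(O, u) = (2 + O)*(3 + u)
Q = -78 (Q = (-3 - 23)*(-15 + 18) = -26*3 = -78)
((f(-4, 3)*(-24))*Q)/(-33903) = (((6 + 2*3 + 3*(-4) - 4*3)*(-24))*(-78))/(-33903) = (((6 + 6 - 12 - 12)*(-24))*(-78))*(-1/33903) = (-12*(-24)*(-78))*(-1/33903) = (288*(-78))*(-1/33903) = -22464*(-1/33903) = 2496/3767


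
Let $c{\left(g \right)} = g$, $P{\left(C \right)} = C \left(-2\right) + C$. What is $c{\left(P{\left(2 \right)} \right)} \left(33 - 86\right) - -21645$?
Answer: $21751$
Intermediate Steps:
$P{\left(C \right)} = - C$ ($P{\left(C \right)} = - 2 C + C = - C$)
$c{\left(P{\left(2 \right)} \right)} \left(33 - 86\right) - -21645 = \left(-1\right) 2 \left(33 - 86\right) - -21645 = \left(-2\right) \left(-53\right) + 21645 = 106 + 21645 = 21751$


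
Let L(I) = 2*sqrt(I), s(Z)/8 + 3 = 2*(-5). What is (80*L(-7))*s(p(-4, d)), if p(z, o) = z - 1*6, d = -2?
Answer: -16640*I*sqrt(7) ≈ -44025.0*I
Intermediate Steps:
p(z, o) = -6 + z (p(z, o) = z - 6 = -6 + z)
s(Z) = -104 (s(Z) = -24 + 8*(2*(-5)) = -24 + 8*(-10) = -24 - 80 = -104)
(80*L(-7))*s(p(-4, d)) = (80*(2*sqrt(-7)))*(-104) = (80*(2*(I*sqrt(7))))*(-104) = (80*(2*I*sqrt(7)))*(-104) = (160*I*sqrt(7))*(-104) = -16640*I*sqrt(7)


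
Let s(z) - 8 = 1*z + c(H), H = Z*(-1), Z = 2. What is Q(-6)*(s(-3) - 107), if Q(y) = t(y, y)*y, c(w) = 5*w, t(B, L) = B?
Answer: -4032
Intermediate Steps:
H = -2 (H = 2*(-1) = -2)
Q(y) = y² (Q(y) = y*y = y²)
s(z) = -2 + z (s(z) = 8 + (1*z + 5*(-2)) = 8 + (z - 10) = 8 + (-10 + z) = -2 + z)
Q(-6)*(s(-3) - 107) = (-6)²*((-2 - 3) - 107) = 36*(-5 - 107) = 36*(-112) = -4032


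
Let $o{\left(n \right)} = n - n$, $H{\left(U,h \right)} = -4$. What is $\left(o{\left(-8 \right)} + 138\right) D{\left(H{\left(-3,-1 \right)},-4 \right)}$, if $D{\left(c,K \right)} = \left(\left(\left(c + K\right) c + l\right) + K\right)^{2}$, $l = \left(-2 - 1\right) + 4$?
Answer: $116058$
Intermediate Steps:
$l = 1$ ($l = -3 + 4 = 1$)
$o{\left(n \right)} = 0$
$D{\left(c,K \right)} = \left(1 + K + c \left(K + c\right)\right)^{2}$ ($D{\left(c,K \right)} = \left(\left(\left(c + K\right) c + 1\right) + K\right)^{2} = \left(\left(\left(K + c\right) c + 1\right) + K\right)^{2} = \left(\left(c \left(K + c\right) + 1\right) + K\right)^{2} = \left(\left(1 + c \left(K + c\right)\right) + K\right)^{2} = \left(1 + K + c \left(K + c\right)\right)^{2}$)
$\left(o{\left(-8 \right)} + 138\right) D{\left(H{\left(-3,-1 \right)},-4 \right)} = \left(0 + 138\right) \left(1 - 4 + \left(-4\right)^{2} - -16\right)^{2} = 138 \left(1 - 4 + 16 + 16\right)^{2} = 138 \cdot 29^{2} = 138 \cdot 841 = 116058$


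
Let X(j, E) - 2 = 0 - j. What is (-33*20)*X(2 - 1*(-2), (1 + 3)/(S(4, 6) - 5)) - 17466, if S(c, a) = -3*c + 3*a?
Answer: -16146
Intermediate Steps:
X(j, E) = 2 - j (X(j, E) = 2 + (0 - j) = 2 - j)
(-33*20)*X(2 - 1*(-2), (1 + 3)/(S(4, 6) - 5)) - 17466 = (-33*20)*(2 - (2 - 1*(-2))) - 17466 = -660*(2 - (2 + 2)) - 17466 = -660*(2 - 1*4) - 17466 = -660*(2 - 4) - 17466 = -660*(-2) - 17466 = 1320 - 17466 = -16146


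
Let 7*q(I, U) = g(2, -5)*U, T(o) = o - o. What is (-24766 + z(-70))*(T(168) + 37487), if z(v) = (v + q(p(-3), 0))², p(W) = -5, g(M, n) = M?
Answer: -744716742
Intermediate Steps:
T(o) = 0
q(I, U) = 2*U/7 (q(I, U) = (2*U)/7 = 2*U/7)
z(v) = v² (z(v) = (v + (2/7)*0)² = (v + 0)² = v²)
(-24766 + z(-70))*(T(168) + 37487) = (-24766 + (-70)²)*(0 + 37487) = (-24766 + 4900)*37487 = -19866*37487 = -744716742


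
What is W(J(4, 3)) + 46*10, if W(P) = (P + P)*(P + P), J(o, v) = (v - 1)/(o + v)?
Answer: 22556/49 ≈ 460.33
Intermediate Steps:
J(o, v) = (-1 + v)/(o + v)
W(P) = 4*P² (W(P) = (2*P)*(2*P) = 4*P²)
W(J(4, 3)) + 46*10 = 4*((-1 + 3)/(4 + 3))² + 46*10 = 4*(2/7)² + 460 = 4*(4/49) + 460 = 16/49 + 460 = 22556/49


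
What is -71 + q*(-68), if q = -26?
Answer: 1697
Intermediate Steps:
-71 + q*(-68) = -71 - 26*(-68) = -71 + 1768 = 1697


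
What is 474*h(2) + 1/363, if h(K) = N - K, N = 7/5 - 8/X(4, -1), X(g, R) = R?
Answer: 6366299/1815 ≈ 3507.6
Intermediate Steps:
N = 47/5 (N = 7/5 - 8/(-1) = 7*(⅕) - 8*(-1) = 7/5 + 8 = 47/5 ≈ 9.4000)
h(K) = 47/5 - K
474*h(2) + 1/363 = 474*(47/5 - 1*2) + 1/363 = 474*(47/5 - 2) + 1/363 = 474*(37/5) + 1/363 = 17538/5 + 1/363 = 6366299/1815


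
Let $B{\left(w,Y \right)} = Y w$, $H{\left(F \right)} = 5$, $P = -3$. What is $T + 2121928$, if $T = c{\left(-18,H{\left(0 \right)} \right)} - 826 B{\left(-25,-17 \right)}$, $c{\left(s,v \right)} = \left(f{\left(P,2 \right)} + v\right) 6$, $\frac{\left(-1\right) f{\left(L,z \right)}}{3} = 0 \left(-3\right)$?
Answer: $1770908$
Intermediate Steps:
$f{\left(L,z \right)} = 0$ ($f{\left(L,z \right)} = - 3 \cdot 0 \left(-3\right) = \left(-3\right) 0 = 0$)
$c{\left(s,v \right)} = 6 v$ ($c{\left(s,v \right)} = \left(0 + v\right) 6 = v 6 = 6 v$)
$T = -351020$ ($T = 6 \cdot 5 - 826 \left(\left(-17\right) \left(-25\right)\right) = 30 - 351050 = -351020$)
$T + 2121928 = -351020 + 2121928 = 1770908$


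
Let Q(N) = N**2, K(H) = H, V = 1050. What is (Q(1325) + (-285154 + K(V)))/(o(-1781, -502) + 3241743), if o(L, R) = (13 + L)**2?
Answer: 1471521/6367567 ≈ 0.23110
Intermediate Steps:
(Q(1325) + (-285154 + K(V)))/(o(-1781, -502) + 3241743) = (1325**2 + (-285154 + 1050))/((13 - 1781)**2 + 3241743) = (1755625 - 284104)/((-1768)**2 + 3241743) = 1471521/(3125824 + 3241743) = 1471521/6367567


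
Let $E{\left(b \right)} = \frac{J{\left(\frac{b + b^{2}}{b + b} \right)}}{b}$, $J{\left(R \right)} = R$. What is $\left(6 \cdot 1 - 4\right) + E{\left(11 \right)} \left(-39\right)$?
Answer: $- \frac{212}{11} \approx -19.273$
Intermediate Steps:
$E{\left(b \right)} = \frac{b + b^{2}}{2 b^{2}}$ ($E{\left(b \right)} = \frac{\left(b + b^{2}\right) \frac{1}{b + b}}{b} = \frac{\left(b + b^{2}\right) \frac{1}{2 b}}{b} = \frac{\frac{1}{2} \frac{1}{b} \left(b + b^{2}\right)}{b} = \frac{b + b^{2}}{2 b^{2}}$)
$\left(6 \cdot 1 - 4\right) + E{\left(11 \right)} \left(-39\right) = \left(6 \cdot 1 - 4\right) + \frac{1 + 11}{2 \cdot 11} \left(-39\right) = \left(6 - 4\right) + \frac{1}{2} \cdot \frac{1}{11} \cdot 12 \left(-39\right) = 2 + \frac{6}{11} \left(-39\right) = 2 - \frac{234}{11} = - \frac{212}{11}$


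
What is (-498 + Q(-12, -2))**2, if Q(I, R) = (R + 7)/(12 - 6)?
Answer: 8898289/36 ≈ 2.4717e+5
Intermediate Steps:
Q(I, R) = 7/6 + R/6 (Q(I, R) = (7 + R)/6 = (7 + R)*(1/6) = 7/6 + R/6)
(-498 + Q(-12, -2))**2 = (-498 + (7/6 + (1/6)*(-2)))**2 = (-498 + (7/6 - 1/3))**2 = (-498 + 5/6)**2 = (-2983/6)**2 = 8898289/36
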